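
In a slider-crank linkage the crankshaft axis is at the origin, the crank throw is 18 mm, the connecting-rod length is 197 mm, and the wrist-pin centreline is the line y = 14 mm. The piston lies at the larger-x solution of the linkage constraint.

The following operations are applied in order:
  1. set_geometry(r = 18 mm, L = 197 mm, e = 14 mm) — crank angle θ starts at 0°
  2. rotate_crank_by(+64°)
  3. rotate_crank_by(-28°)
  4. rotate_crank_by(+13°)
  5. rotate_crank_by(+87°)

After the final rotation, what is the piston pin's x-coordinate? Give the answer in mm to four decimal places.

184.0462

set_geometry: r = 18 mm, L = 197 mm, e = 14 mm; θ ← 0°
rotate_crank_by(+64°): θ ← 0° +64° = 64°
rotate_crank_by(-28°): θ ← 64° -28° = 36°
rotate_crank_by(+13°): θ ← 36° +13° = 49°
rotate_crank_by(+87°): θ ← 49° +87° = 136°
crank pin P = (r cos θ, r sin θ) = (-12.948116, 12.503851)
h = r sin θ − e = 12.503851 − 14 = -1.496149
x = r cos θ + √(L² − h²) = -12.948116 + √(38809.0 − 2.2385) = -12.948116 + 196.994319 = 184.046202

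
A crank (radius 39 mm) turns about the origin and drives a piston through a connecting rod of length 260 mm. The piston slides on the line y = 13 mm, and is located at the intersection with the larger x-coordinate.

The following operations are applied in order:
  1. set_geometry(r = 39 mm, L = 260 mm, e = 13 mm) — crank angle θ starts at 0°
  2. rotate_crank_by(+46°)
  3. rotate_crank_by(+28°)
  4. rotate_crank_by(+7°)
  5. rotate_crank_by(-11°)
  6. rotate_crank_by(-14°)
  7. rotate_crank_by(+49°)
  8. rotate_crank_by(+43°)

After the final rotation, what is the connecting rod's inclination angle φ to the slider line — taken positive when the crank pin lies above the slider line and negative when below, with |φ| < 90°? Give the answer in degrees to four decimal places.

set_geometry: r = 39 mm, L = 260 mm, e = 13 mm; θ ← 0°
rotate_crank_by(+46°): θ ← 0° +46° = 46°
rotate_crank_by(+28°): θ ← 46° +28° = 74°
rotate_crank_by(+7°): θ ← 74° +7° = 81°
rotate_crank_by(-11°): θ ← 81° -11° = 70°
rotate_crank_by(-14°): θ ← 70° -14° = 56°
rotate_crank_by(+49°): θ ← 56° +49° = 105°
rotate_crank_by(+43°): θ ← 105° +43° = 148°
crank pin P = (r cos θ, r sin θ) = (-33.073876, 20.666851)
h = r sin θ − e = 20.666851 − 13 = 7.666851
sin φ = h / L = 7.666851 / 260 = 0.02948789
φ = arcsin(0.02948789) = 1.689777°

1.6898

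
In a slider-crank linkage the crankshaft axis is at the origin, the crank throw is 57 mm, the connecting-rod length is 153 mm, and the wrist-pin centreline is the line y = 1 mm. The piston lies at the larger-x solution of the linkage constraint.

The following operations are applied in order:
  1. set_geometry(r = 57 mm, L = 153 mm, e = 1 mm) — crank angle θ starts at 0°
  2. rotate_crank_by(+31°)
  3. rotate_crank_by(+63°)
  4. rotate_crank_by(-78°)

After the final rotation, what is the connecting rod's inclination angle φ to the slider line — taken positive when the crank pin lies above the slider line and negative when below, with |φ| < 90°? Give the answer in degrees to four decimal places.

set_geometry: r = 57 mm, L = 153 mm, e = 1 mm; θ ← 0°
rotate_crank_by(+31°): θ ← 0° +31° = 31°
rotate_crank_by(+63°): θ ← 31° +63° = 94°
rotate_crank_by(-78°): θ ← 94° -78° = 16°
crank pin P = (r cos θ, r sin θ) = (54.791917, 15.711329)
h = r sin θ − e = 15.711329 − 1 = 14.711329
sin φ = h / L = 14.711329 / 153 = 0.09615248
φ = arcsin(0.09615248) = 5.517656°

5.5177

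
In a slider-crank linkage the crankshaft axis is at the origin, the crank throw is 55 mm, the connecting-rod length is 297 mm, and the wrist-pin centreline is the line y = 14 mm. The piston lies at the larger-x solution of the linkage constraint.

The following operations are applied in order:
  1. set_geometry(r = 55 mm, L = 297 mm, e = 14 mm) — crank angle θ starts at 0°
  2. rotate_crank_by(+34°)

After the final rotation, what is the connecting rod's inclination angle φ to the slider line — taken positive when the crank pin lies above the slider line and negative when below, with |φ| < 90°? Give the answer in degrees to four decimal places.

set_geometry: r = 55 mm, L = 297 mm, e = 14 mm; θ ← 0°
rotate_crank_by(+34°): θ ← 0° +34° = 34°
crank pin P = (r cos θ, r sin θ) = (45.597066, 30.755610)
h = r sin θ − e = 30.755610 − 14 = 16.755610
sin φ = h / L = 16.755610 / 297 = 0.05641619
φ = arcsin(0.05641619) = 3.234127°

3.2341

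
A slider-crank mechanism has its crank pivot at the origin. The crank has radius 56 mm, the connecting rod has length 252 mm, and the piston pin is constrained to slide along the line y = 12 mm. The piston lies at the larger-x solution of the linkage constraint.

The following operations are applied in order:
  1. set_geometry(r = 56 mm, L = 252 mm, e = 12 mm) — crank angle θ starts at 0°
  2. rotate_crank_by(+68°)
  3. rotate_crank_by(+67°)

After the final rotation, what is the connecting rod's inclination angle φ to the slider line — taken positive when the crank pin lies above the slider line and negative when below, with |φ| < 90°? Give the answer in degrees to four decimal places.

6.2874

set_geometry: r = 56 mm, L = 252 mm, e = 12 mm; θ ← 0°
rotate_crank_by(+68°): θ ← 0° +68° = 68°
rotate_crank_by(+67°): θ ← 68° +67° = 135°
crank pin P = (r cos θ, r sin θ) = (-39.597980, 39.597980)
h = r sin θ − e = 39.597980 − 12 = 27.597980
sin φ = h / L = 27.597980 / 252 = 0.10951579
φ = arcsin(0.10951579) = 6.287404°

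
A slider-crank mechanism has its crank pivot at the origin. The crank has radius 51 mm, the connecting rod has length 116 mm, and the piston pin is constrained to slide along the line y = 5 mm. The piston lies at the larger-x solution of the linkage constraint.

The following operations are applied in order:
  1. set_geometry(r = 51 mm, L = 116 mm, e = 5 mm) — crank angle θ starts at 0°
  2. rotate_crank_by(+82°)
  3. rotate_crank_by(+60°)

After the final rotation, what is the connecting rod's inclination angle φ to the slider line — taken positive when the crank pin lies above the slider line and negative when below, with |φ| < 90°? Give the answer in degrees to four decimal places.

set_geometry: r = 51 mm, L = 116 mm, e = 5 mm; θ ← 0°
rotate_crank_by(+82°): θ ← 0° +82° = 82°
rotate_crank_by(+60°): θ ← 82° +60° = 142°
crank pin P = (r cos θ, r sin θ) = (-40.188548, 31.398735)
h = r sin θ − e = 31.398735 − 5 = 26.398735
sin φ = h / L = 26.398735 / 116 = 0.22757530
φ = arcsin(0.22757530) = 13.154362°

13.1544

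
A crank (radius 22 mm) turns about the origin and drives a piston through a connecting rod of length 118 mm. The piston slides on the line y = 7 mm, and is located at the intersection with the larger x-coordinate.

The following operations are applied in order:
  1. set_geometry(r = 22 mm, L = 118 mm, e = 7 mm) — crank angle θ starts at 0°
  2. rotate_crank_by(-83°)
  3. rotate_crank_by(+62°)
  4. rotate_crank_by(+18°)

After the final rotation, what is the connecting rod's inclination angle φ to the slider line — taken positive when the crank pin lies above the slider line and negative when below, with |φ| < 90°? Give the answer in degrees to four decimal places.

set_geometry: r = 22 mm, L = 118 mm, e = 7 mm; θ ← 0°
rotate_crank_by(-83°): θ ← 0° -83° = -83°
rotate_crank_by(+62°): θ ← -83° +62° = -21°
rotate_crank_by(+18°): θ ← -21° +18° = -3°
crank pin P = (r cos θ, r sin θ) = (21.969850, -1.151391)
h = r sin θ − e = -1.151391 − 7 = -8.151391
sin φ = h / L = -8.151391 / 118 = -0.06907959
φ = arcsin(-0.06907959) = -3.961123°

-3.9611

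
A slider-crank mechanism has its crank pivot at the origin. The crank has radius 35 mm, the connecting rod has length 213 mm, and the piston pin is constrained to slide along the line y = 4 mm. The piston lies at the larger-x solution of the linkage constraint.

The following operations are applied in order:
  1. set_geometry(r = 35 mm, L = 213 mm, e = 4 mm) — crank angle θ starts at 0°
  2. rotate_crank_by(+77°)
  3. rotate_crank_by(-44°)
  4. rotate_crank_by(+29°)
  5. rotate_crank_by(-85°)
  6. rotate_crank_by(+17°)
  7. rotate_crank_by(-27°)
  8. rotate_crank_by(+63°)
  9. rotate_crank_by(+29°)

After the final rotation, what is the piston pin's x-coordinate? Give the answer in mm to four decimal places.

set_geometry: r = 35 mm, L = 213 mm, e = 4 mm; θ ← 0°
rotate_crank_by(+77°): θ ← 0° +77° = 77°
rotate_crank_by(-44°): θ ← 77° -44° = 33°
rotate_crank_by(+29°): θ ← 33° +29° = 62°
rotate_crank_by(-85°): θ ← 62° -85° = -23°
rotate_crank_by(+17°): θ ← -23° +17° = -6°
rotate_crank_by(-27°): θ ← -6° -27° = -33°
rotate_crank_by(+63°): θ ← -33° +63° = 30°
rotate_crank_by(+29°): θ ← 30° +29° = 59°
crank pin P = (r cos θ, r sin θ) = (18.026333, 30.000856)
h = r sin θ − e = 30.000856 − 4 = 26.000856
x = r cos θ + √(L² − h²) = 18.026333 + √(45369.0 − 676.0445) = 18.026333 + 211.407085 = 229.433417

229.4334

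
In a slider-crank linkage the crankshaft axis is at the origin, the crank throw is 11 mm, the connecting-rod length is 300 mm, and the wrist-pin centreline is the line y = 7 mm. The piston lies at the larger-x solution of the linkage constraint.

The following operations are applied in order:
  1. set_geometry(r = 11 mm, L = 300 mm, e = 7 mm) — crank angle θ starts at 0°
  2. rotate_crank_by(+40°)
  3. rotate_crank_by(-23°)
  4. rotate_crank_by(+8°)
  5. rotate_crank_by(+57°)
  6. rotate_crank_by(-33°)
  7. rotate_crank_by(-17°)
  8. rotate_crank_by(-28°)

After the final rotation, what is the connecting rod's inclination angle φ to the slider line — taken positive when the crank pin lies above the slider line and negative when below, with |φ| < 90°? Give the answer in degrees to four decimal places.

-1.1904

set_geometry: r = 11 mm, L = 300 mm, e = 7 mm; θ ← 0°
rotate_crank_by(+40°): θ ← 0° +40° = 40°
rotate_crank_by(-23°): θ ← 40° -23° = 17°
rotate_crank_by(+8°): θ ← 17° +8° = 25°
rotate_crank_by(+57°): θ ← 25° +57° = 82°
rotate_crank_by(-33°): θ ← 82° -33° = 49°
rotate_crank_by(-17°): θ ← 49° -17° = 32°
rotate_crank_by(-28°): θ ← 32° -28° = 4°
crank pin P = (r cos θ, r sin θ) = (10.973205, 0.767321)
h = r sin θ − e = 0.767321 − 7 = -6.232679
sin φ = h / L = -6.232679 / 300 = -0.02077560
φ = arcsin(-0.02077560) = -1.190440°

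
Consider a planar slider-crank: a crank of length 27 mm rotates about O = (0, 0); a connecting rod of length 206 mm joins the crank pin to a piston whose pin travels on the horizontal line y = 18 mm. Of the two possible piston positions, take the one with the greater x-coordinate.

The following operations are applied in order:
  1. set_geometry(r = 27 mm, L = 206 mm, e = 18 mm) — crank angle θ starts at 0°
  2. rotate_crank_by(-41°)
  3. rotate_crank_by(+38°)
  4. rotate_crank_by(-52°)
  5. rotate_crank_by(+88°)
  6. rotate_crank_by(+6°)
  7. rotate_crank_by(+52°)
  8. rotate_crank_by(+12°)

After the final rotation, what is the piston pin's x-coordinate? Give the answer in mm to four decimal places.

199.7587

set_geometry: r = 27 mm, L = 206 mm, e = 18 mm; θ ← 0°
rotate_crank_by(-41°): θ ← 0° -41° = -41°
rotate_crank_by(+38°): θ ← -41° +38° = -3°
rotate_crank_by(-52°): θ ← -3° -52° = -55°
rotate_crank_by(+88°): θ ← -55° +88° = 33°
rotate_crank_by(+6°): θ ← 33° +6° = 39°
rotate_crank_by(+52°): θ ← 39° +52° = 91°
rotate_crank_by(+12°): θ ← 91° +12° = 103°
crank pin P = (r cos θ, r sin θ) = (-6.073678, 26.307992)
h = r sin θ − e = 26.307992 − 18 = 8.307992
x = r cos θ + √(L² − h²) = -6.073678 + √(42436.0 − 69.0227) = -6.073678 + 205.832401 = 199.758722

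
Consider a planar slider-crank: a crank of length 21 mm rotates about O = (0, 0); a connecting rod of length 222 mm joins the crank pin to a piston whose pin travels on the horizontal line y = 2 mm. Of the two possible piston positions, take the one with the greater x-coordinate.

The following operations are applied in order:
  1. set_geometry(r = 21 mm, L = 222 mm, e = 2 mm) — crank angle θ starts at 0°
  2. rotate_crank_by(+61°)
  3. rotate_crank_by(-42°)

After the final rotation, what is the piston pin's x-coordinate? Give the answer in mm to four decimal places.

241.8032

set_geometry: r = 21 mm, L = 222 mm, e = 2 mm; θ ← 0°
rotate_crank_by(+61°): θ ← 0° +61° = 61°
rotate_crank_by(-42°): θ ← 61° -42° = 19°
crank pin P = (r cos θ, r sin θ) = (19.855890, 6.836931)
h = r sin θ − e = 6.836931 − 2 = 4.836931
x = r cos θ + √(L² − h²) = 19.855890 + √(49284.0 − 23.3959) = 19.855890 + 221.947300 = 241.803190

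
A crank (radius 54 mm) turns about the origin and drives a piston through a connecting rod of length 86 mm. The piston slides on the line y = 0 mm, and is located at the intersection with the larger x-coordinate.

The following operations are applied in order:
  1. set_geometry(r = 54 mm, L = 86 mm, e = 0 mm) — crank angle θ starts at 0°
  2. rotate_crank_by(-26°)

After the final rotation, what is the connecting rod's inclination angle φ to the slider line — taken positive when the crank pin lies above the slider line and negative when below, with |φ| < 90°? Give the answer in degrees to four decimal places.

-15.9773

set_geometry: r = 54 mm, L = 86 mm, e = 0 mm; θ ← 0°
rotate_crank_by(-26°): θ ← 0° -26° = -26°
crank pin P = (r cos θ, r sin θ) = (48.534879, -23.672042)
h = r sin θ − e = -23.672042 − 0 = -23.672042
sin φ = h / L = -23.672042 / 86 = -0.27525630
φ = arcsin(-0.27525630) = -15.977289°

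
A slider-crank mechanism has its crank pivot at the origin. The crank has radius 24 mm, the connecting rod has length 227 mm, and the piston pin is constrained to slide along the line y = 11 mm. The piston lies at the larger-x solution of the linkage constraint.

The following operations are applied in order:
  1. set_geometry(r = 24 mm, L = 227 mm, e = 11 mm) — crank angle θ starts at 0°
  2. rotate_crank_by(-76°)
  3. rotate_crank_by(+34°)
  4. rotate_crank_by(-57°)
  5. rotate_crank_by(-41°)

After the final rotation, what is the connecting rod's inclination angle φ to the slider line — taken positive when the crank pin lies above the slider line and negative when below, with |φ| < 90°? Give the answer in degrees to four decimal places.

-6.6854

set_geometry: r = 24 mm, L = 227 mm, e = 11 mm; θ ← 0°
rotate_crank_by(-76°): θ ← 0° -76° = -76°
rotate_crank_by(+34°): θ ← -76° +34° = -42°
rotate_crank_by(-57°): θ ← -42° -57° = -99°
rotate_crank_by(-41°): θ ← -99° -41° = -140°
crank pin P = (r cos θ, r sin θ) = (-18.385067, -15.426903)
h = r sin θ − e = -15.426903 − 11 = -26.426903
sin φ = h / L = -26.426903 / 227 = -0.11641807
φ = arcsin(-0.11641807) = -6.685424°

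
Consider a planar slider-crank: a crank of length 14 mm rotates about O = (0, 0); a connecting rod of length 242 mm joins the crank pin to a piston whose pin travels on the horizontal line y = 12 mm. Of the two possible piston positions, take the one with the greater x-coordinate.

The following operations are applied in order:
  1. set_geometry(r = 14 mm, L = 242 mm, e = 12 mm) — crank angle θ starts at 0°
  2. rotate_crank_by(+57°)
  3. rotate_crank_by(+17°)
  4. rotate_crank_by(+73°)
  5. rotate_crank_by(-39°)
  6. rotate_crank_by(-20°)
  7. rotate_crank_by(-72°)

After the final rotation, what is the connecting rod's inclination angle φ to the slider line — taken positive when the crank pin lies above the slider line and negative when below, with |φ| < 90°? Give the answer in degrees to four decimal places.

-1.9278

set_geometry: r = 14 mm, L = 242 mm, e = 12 mm; θ ← 0°
rotate_crank_by(+57°): θ ← 0° +57° = 57°
rotate_crank_by(+17°): θ ← 57° +17° = 74°
rotate_crank_by(+73°): θ ← 74° +73° = 147°
rotate_crank_by(-39°): θ ← 147° -39° = 108°
rotate_crank_by(-20°): θ ← 108° -20° = 88°
rotate_crank_by(-72°): θ ← 88° -72° = 16°
crank pin P = (r cos θ, r sin θ) = (13.457664, 3.858923)
h = r sin θ − e = 3.858923 − 12 = -8.141077
sin φ = h / L = -8.141077 / 242 = -0.03364081
φ = arcsin(-0.03364081) = -1.927840°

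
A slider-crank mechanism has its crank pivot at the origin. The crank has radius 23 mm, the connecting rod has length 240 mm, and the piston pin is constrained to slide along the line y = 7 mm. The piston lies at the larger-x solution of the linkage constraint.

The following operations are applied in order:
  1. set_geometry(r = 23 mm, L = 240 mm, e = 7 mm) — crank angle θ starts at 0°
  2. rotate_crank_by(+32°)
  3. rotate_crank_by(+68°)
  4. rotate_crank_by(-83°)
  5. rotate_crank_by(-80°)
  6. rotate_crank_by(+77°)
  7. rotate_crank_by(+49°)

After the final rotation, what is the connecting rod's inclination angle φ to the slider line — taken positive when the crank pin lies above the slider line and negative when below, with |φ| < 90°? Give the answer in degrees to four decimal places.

set_geometry: r = 23 mm, L = 240 mm, e = 7 mm; θ ← 0°
rotate_crank_by(+32°): θ ← 0° +32° = 32°
rotate_crank_by(+68°): θ ← 32° +68° = 100°
rotate_crank_by(-83°): θ ← 100° -83° = 17°
rotate_crank_by(-80°): θ ← 17° -80° = -63°
rotate_crank_by(+77°): θ ← -63° +77° = 14°
rotate_crank_by(+49°): θ ← 14° +49° = 63°
crank pin P = (r cos θ, r sin θ) = (10.441781, 20.493150)
h = r sin θ − e = 20.493150 − 7 = 13.493150
sin φ = h / L = 13.493150 / 240 = 0.05622146
φ = arcsin(0.05622146) = 3.222952°

3.2230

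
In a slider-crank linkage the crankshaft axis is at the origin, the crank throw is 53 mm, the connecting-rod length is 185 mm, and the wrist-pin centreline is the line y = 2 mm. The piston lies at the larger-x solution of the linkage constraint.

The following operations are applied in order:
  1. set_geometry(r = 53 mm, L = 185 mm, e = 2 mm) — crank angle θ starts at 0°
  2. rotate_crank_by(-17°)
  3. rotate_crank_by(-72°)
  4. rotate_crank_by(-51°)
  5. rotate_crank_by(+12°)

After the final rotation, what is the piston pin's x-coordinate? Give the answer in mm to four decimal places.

147.1188

set_geometry: r = 53 mm, L = 185 mm, e = 2 mm; θ ← 0°
rotate_crank_by(-17°): θ ← 0° -17° = -17°
rotate_crank_by(-72°): θ ← -17° -72° = -89°
rotate_crank_by(-51°): θ ← -89° -51° = -140°
rotate_crank_by(+12°): θ ← -140° +12° = -128°
crank pin P = (r cos θ, r sin θ) = (-32.630058, -41.764570)
h = r sin θ − e = -41.764570 − 2 = -43.764570
x = r cos θ + √(L² − h²) = -32.630058 + √(34225.0 − 1915.3376) = -32.630058 + 179.748887 = 147.118829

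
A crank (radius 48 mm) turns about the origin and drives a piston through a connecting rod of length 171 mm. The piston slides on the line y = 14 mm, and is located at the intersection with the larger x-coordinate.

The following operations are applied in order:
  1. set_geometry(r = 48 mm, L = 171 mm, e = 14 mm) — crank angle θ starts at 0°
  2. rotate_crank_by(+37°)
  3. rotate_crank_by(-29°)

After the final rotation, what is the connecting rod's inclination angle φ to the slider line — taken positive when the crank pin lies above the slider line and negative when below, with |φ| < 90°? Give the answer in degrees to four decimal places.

set_geometry: r = 48 mm, L = 171 mm, e = 14 mm; θ ← 0°
rotate_crank_by(+37°): θ ← 0° +37° = 37°
rotate_crank_by(-29°): θ ← 37° -29° = 8°
crank pin P = (r cos θ, r sin θ) = (47.532867, 6.680309)
h = r sin θ − e = 6.680309 − 14 = -7.319691
sin φ = h / L = -7.319691 / 171 = -0.04280521
φ = arcsin(-0.04280521) = -2.453308°

-2.4533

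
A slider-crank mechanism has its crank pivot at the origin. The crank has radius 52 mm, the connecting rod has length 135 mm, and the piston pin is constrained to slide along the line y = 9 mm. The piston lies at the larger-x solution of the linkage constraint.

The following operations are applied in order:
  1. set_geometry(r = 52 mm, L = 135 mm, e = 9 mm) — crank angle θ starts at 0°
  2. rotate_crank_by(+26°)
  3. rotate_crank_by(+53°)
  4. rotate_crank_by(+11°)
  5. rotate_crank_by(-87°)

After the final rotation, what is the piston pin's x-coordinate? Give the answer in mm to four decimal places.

set_geometry: r = 52 mm, L = 135 mm, e = 9 mm; θ ← 0°
rotate_crank_by(+26°): θ ← 0° +26° = 26°
rotate_crank_by(+53°): θ ← 26° +53° = 79°
rotate_crank_by(+11°): θ ← 79° +11° = 90°
rotate_crank_by(-87°): θ ← 90° -87° = 3°
crank pin P = (r cos θ, r sin θ) = (51.928736, 2.721470)
h = r sin θ − e = 2.721470 − 9 = -6.278530
x = r cos θ + √(L² − h²) = 51.928736 + √(18225.0 − 39.4199) = 51.928736 + 134.853921 = 186.782657

186.7827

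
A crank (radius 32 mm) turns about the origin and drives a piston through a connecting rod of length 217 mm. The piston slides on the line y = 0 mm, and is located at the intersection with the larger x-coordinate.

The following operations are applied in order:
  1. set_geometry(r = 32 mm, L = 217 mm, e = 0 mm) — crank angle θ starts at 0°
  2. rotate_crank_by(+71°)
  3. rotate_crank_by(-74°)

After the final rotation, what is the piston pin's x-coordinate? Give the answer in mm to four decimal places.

set_geometry: r = 32 mm, L = 217 mm, e = 0 mm; θ ← 0°
rotate_crank_by(+71°): θ ← 0° +71° = 71°
rotate_crank_by(-74°): θ ← 71° -74° = -3°
crank pin P = (r cos θ, r sin θ) = (31.956145, -1.674751)
h = r sin θ − e = -1.674751 − 0 = -1.674751
x = r cos θ + √(L² − h²) = 31.956145 + √(47089.0 − 2.8048) = 31.956145 + 216.993537 = 248.949682

248.9497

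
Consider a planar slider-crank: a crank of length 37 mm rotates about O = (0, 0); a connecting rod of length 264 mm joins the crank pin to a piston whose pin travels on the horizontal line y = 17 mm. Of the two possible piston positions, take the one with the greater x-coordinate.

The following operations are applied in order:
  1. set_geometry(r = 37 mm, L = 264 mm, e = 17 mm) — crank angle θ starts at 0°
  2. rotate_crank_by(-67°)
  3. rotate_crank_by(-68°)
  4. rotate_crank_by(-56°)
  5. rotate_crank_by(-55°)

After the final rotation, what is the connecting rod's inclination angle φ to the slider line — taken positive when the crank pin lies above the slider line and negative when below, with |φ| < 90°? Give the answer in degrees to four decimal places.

set_geometry: r = 37 mm, L = 264 mm, e = 17 mm; θ ← 0°
rotate_crank_by(-67°): θ ← 0° -67° = -67°
rotate_crank_by(-68°): θ ← -67° -68° = -135°
rotate_crank_by(-56°): θ ← -135° -56° = -191°
rotate_crank_by(-55°): θ ← -191° -55° = -246°
crank pin P = (r cos θ, r sin θ) = (-15.049256, 33.801182)
h = r sin θ − e = 33.801182 − 17 = 16.801182
sin φ = h / L = 16.801182 / 264 = 0.06364084
φ = arcsin(0.06364084) = 3.648817°

3.6488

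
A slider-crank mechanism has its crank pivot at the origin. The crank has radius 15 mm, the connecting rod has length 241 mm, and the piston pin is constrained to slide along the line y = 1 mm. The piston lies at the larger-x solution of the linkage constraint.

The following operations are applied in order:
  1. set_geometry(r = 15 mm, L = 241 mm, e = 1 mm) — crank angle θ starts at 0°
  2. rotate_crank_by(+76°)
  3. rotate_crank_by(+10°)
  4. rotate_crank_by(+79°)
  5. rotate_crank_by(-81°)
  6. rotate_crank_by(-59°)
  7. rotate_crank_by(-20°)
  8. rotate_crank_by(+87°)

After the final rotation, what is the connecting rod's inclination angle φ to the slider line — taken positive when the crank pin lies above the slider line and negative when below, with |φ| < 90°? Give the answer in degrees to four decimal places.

3.3281

set_geometry: r = 15 mm, L = 241 mm, e = 1 mm; θ ← 0°
rotate_crank_by(+76°): θ ← 0° +76° = 76°
rotate_crank_by(+10°): θ ← 76° +10° = 86°
rotate_crank_by(+79°): θ ← 86° +79° = 165°
rotate_crank_by(-81°): θ ← 165° -81° = 84°
rotate_crank_by(-59°): θ ← 84° -59° = 25°
rotate_crank_by(-20°): θ ← 25° -20° = 5°
rotate_crank_by(+87°): θ ← 5° +87° = 92°
crank pin P = (r cos θ, r sin θ) = (-0.523492, 14.990862)
h = r sin θ − e = 14.990862 − 1 = 13.990862
sin φ = h / L = 13.990862 / 241 = 0.05805337
φ = arcsin(0.05805337) = 3.328084°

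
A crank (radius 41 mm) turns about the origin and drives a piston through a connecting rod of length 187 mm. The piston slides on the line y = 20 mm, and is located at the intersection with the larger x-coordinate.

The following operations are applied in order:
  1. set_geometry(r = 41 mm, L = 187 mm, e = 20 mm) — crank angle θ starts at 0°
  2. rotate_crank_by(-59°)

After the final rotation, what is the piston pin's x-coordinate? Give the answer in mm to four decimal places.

199.8011

set_geometry: r = 41 mm, L = 187 mm, e = 20 mm; θ ← 0°
rotate_crank_by(-59°): θ ← 0° -59° = -59°
crank pin P = (r cos θ, r sin θ) = (21.116561, -35.143859)
h = r sin θ − e = -35.143859 − 20 = -55.143859
x = r cos θ + √(L² − h²) = 21.116561 + √(34969.0 − 3040.8452) = 21.116561 + 178.684512 = 199.801073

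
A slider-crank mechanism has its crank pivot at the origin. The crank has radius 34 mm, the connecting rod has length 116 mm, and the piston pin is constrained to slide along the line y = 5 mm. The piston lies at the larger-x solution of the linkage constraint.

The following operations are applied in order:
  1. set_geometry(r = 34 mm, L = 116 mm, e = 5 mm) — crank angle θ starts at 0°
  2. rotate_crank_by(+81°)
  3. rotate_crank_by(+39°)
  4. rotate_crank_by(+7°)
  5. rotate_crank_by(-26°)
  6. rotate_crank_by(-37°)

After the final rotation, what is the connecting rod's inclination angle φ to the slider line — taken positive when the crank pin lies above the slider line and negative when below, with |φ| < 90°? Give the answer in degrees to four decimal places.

12.7288

set_geometry: r = 34 mm, L = 116 mm, e = 5 mm; θ ← 0°
rotate_crank_by(+81°): θ ← 0° +81° = 81°
rotate_crank_by(+39°): θ ← 81° +39° = 120°
rotate_crank_by(+7°): θ ← 120° +7° = 127°
rotate_crank_by(-26°): θ ← 127° -26° = 101°
rotate_crank_by(-37°): θ ← 101° -37° = 64°
crank pin P = (r cos θ, r sin θ) = (14.904619, 30.558998)
h = r sin θ − e = 30.558998 − 5 = 25.558998
sin φ = h / L = 25.558998 / 116 = 0.22033619
φ = arcsin(0.22033619) = 12.728780°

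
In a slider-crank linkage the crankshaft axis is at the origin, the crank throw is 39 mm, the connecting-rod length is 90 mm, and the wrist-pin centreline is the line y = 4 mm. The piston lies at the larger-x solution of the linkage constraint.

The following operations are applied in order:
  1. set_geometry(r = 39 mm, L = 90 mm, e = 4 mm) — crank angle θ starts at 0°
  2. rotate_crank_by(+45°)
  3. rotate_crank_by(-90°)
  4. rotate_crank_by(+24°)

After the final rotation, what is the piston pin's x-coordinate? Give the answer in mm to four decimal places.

124.5961

set_geometry: r = 39 mm, L = 90 mm, e = 4 mm; θ ← 0°
rotate_crank_by(+45°): θ ← 0° +45° = 45°
rotate_crank_by(-90°): θ ← 45° -90° = -45°
rotate_crank_by(+24°): θ ← -45° +24° = -21°
crank pin P = (r cos θ, r sin θ) = (36.409637, -13.976350)
h = r sin θ − e = -13.976350 − 4 = -17.976350
x = r cos θ + √(L² − h²) = 36.409637 + √(8100.0 − 323.1492) = 36.409637 + 88.186455 = 124.596092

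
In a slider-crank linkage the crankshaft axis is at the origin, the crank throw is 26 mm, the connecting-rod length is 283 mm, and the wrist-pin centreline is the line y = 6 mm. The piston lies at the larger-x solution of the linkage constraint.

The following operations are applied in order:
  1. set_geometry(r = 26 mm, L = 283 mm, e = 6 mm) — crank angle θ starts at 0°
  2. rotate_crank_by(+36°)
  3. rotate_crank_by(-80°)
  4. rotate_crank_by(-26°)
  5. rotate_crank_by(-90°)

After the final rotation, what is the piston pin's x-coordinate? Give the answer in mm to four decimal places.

258.1759

set_geometry: r = 26 mm, L = 283 mm, e = 6 mm; θ ← 0°
rotate_crank_by(+36°): θ ← 0° +36° = 36°
rotate_crank_by(-80°): θ ← 36° -80° = -44°
rotate_crank_by(-26°): θ ← -44° -26° = -70°
rotate_crank_by(-90°): θ ← -70° -90° = -160°
crank pin P = (r cos θ, r sin θ) = (-24.432008, -8.892524)
h = r sin θ − e = -8.892524 − 6 = -14.892524
x = r cos θ + √(L² − h²) = -24.432008 + √(80089.0 − 221.7873) = -24.432008 + 282.607878 = 258.175870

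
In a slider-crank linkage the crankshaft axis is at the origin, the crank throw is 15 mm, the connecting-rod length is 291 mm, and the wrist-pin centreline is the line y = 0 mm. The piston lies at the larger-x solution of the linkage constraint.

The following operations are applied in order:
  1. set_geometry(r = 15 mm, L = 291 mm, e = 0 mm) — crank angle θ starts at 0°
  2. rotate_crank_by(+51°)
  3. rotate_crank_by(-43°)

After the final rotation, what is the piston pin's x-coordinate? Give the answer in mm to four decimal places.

set_geometry: r = 15 mm, L = 291 mm, e = 0 mm; θ ← 0°
rotate_crank_by(+51°): θ ← 0° +51° = 51°
rotate_crank_by(-43°): θ ← 51° -43° = 8°
crank pin P = (r cos θ, r sin θ) = (14.854021, 2.087597)
h = r sin θ − e = 2.087597 − 0 = 2.087597
x = r cos θ + √(L² − h²) = 14.854021 + √(84681.0 − 4.3581) = 14.854021 + 290.992512 = 305.846533

305.8465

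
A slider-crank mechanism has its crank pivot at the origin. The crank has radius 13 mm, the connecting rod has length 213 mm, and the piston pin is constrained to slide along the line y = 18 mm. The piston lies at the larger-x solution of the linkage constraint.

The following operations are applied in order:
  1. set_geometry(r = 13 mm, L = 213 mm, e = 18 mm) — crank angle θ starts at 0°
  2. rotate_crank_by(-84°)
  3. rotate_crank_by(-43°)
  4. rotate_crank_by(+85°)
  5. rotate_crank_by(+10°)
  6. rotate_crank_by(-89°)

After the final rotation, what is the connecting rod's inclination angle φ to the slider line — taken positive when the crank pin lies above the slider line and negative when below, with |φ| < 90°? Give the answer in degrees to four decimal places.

-7.8640

set_geometry: r = 13 mm, L = 213 mm, e = 18 mm; θ ← 0°
rotate_crank_by(-84°): θ ← 0° -84° = -84°
rotate_crank_by(-43°): θ ← -84° -43° = -127°
rotate_crank_by(+85°): θ ← -127° +85° = -42°
rotate_crank_by(+10°): θ ← -42° +10° = -32°
rotate_crank_by(-89°): θ ← -32° -89° = -121°
crank pin P = (r cos θ, r sin θ) = (-6.695495, -11.143175)
h = r sin θ − e = -11.143175 − 18 = -29.143175
sin φ = h / L = -29.143175 / 213 = -0.13682242
φ = arcsin(-0.13682242) = -7.864015°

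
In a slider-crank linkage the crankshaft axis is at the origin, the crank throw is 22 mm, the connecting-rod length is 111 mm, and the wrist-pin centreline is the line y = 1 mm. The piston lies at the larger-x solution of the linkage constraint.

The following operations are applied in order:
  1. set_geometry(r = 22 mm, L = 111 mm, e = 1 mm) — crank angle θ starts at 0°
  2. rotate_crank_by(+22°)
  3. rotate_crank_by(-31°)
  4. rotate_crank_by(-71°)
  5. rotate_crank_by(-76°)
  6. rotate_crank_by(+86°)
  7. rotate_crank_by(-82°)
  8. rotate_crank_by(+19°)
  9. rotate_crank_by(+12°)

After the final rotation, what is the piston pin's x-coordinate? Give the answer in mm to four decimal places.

97.8785

set_geometry: r = 22 mm, L = 111 mm, e = 1 mm; θ ← 0°
rotate_crank_by(+22°): θ ← 0° +22° = 22°
rotate_crank_by(-31°): θ ← 22° -31° = -9°
rotate_crank_by(-71°): θ ← -9° -71° = -80°
rotate_crank_by(-76°): θ ← -80° -76° = -156°
rotate_crank_by(+86°): θ ← -156° +86° = -70°
rotate_crank_by(-82°): θ ← -70° -82° = -152°
rotate_crank_by(+19°): θ ← -152° +19° = -133°
rotate_crank_by(+12°): θ ← -133° +12° = -121°
crank pin P = (r cos θ, r sin θ) = (-11.330838, -18.857681)
h = r sin θ − e = -18.857681 − 1 = -19.857681
x = r cos θ + √(L² − h²) = -11.330838 + √(12321.0 − 394.3275) = -11.330838 + 109.209306 = 97.878468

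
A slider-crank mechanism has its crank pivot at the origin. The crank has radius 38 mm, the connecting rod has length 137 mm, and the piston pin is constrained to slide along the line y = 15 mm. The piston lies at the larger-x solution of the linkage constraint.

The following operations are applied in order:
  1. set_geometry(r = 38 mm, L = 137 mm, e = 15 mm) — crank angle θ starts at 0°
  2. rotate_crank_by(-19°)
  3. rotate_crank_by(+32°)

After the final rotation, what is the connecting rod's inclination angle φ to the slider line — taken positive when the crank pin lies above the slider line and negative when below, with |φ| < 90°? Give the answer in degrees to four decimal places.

set_geometry: r = 38 mm, L = 137 mm, e = 15 mm; θ ← 0°
rotate_crank_by(-19°): θ ← 0° -19° = -19°
rotate_crank_by(+32°): θ ← -19° +32° = 13°
crank pin P = (r cos θ, r sin θ) = (37.026062, 8.548140)
h = r sin θ − e = 8.548140 − 15 = -6.451860
sin φ = h / L = -6.451860 / 137 = -0.04709387
φ = arcsin(-0.04709387) = -2.699278°

-2.6993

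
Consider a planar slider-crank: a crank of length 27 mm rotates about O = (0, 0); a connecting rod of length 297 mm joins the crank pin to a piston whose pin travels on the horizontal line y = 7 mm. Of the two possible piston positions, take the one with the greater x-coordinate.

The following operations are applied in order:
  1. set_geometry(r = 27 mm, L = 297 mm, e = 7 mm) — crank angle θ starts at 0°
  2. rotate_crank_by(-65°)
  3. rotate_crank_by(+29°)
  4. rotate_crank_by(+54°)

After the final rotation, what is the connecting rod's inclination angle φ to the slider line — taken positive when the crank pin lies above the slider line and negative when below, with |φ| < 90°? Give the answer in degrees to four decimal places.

0.2592

set_geometry: r = 27 mm, L = 297 mm, e = 7 mm; θ ← 0°
rotate_crank_by(-65°): θ ← 0° -65° = -65°
rotate_crank_by(+29°): θ ← -65° +29° = -36°
rotate_crank_by(+54°): θ ← -36° +54° = 18°
crank pin P = (r cos θ, r sin θ) = (25.678526, 8.343459)
h = r sin θ − e = 8.343459 − 7 = 1.343459
sin φ = h / L = 1.343459 / 297 = 0.00452343
φ = arcsin(0.00452343) = 0.259174°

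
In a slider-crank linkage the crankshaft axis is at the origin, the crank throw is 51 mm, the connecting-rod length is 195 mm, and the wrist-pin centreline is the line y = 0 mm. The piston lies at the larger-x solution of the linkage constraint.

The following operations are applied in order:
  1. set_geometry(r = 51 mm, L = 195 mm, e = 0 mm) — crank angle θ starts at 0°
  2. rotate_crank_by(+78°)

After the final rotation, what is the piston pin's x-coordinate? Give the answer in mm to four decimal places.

set_geometry: r = 51 mm, L = 195 mm, e = 0 mm; θ ← 0°
rotate_crank_by(+78°): θ ← 0° +78° = 78°
crank pin P = (r cos θ, r sin θ) = (10.603496, 49.885528)
h = r sin θ − e = 49.885528 − 0 = 49.885528
x = r cos θ + √(L² − h²) = 10.603496 + √(38025.0 − 2488.5659) = 10.603496 + 188.511098 = 199.114594

199.1146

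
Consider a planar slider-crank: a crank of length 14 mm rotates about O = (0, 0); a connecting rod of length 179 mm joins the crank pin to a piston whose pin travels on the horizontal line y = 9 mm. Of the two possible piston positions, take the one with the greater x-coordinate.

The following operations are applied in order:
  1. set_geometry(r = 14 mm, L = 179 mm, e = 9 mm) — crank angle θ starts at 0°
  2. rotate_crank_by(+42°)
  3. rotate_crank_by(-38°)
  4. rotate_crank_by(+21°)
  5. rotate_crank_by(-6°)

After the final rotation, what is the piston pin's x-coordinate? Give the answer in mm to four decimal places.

set_geometry: r = 14 mm, L = 179 mm, e = 9 mm; θ ← 0°
rotate_crank_by(+42°): θ ← 0° +42° = 42°
rotate_crank_by(-38°): θ ← 42° -38° = 4°
rotate_crank_by(+21°): θ ← 4° +21° = 25°
rotate_crank_by(-6°): θ ← 25° -6° = 19°
crank pin P = (r cos θ, r sin θ) = (13.237260, 4.557954)
h = r sin θ − e = 4.557954 − 9 = -4.442046
x = r cos θ + √(L² − h²) = 13.237260 + √(32041.0 − 19.7318) = 13.237260 + 178.944875 = 192.182135

192.1821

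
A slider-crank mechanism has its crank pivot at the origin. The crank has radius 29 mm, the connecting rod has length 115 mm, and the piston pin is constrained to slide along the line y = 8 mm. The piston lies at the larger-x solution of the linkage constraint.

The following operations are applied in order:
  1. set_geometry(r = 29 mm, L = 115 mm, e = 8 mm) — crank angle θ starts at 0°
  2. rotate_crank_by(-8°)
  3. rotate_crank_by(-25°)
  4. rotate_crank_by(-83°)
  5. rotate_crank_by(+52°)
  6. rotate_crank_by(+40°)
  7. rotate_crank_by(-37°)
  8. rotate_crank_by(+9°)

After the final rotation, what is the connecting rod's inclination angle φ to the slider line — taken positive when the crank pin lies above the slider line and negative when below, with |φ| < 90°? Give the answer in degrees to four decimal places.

-15.5620

set_geometry: r = 29 mm, L = 115 mm, e = 8 mm; θ ← 0°
rotate_crank_by(-8°): θ ← 0° -8° = -8°
rotate_crank_by(-25°): θ ← -8° -25° = -33°
rotate_crank_by(-83°): θ ← -33° -83° = -116°
rotate_crank_by(+52°): θ ← -116° +52° = -64°
rotate_crank_by(+40°): θ ← -64° +40° = -24°
rotate_crank_by(-37°): θ ← -24° -37° = -61°
rotate_crank_by(+9°): θ ← -61° +9° = -52°
crank pin P = (r cos θ, r sin θ) = (17.854183, -22.852312)
h = r sin θ − e = -22.852312 − 8 = -30.852312
sin φ = h / L = -30.852312 / 115 = -0.26828097
φ = arcsin(-0.26828097) = -15.562000°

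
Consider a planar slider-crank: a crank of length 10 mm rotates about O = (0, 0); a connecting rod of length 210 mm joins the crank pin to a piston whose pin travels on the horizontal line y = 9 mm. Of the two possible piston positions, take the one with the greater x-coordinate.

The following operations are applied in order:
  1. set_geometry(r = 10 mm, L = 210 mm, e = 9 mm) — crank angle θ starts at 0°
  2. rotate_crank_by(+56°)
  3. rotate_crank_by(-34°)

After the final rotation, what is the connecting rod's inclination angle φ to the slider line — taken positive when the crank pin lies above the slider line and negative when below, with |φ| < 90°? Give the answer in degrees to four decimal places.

-1.4336

set_geometry: r = 10 mm, L = 210 mm, e = 9 mm; θ ← 0°
rotate_crank_by(+56°): θ ← 0° +56° = 56°
rotate_crank_by(-34°): θ ← 56° -34° = 22°
crank pin P = (r cos θ, r sin θ) = (9.271839, 3.746066)
h = r sin θ − e = 3.746066 − 9 = -5.253934
sin φ = h / L = -5.253934 / 210 = -0.02501873
φ = arcsin(-0.02501873) = -1.433617°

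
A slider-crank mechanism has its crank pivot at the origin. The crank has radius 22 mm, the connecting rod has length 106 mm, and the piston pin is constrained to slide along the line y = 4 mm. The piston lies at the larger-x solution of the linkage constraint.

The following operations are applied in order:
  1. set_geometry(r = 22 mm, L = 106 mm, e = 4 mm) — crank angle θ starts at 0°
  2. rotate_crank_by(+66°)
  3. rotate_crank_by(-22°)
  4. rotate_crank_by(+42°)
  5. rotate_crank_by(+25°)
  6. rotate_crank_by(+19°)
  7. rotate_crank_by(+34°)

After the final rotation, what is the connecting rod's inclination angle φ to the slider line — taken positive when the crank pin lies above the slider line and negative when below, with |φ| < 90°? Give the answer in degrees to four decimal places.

set_geometry: r = 22 mm, L = 106 mm, e = 4 mm; θ ← 0°
rotate_crank_by(+66°): θ ← 0° +66° = 66°
rotate_crank_by(-22°): θ ← 66° -22° = 44°
rotate_crank_by(+42°): θ ← 44° +42° = 86°
rotate_crank_by(+25°): θ ← 86° +25° = 111°
rotate_crank_by(+19°): θ ← 111° +19° = 130°
rotate_crank_by(+34°): θ ← 130° +34° = 164°
crank pin P = (r cos θ, r sin θ) = (-21.147757, 6.064022)
h = r sin θ − e = 6.064022 − 4 = 2.064022
sin φ = h / L = 2.064022 / 106 = 0.01947190
φ = arcsin(0.01947190) = 1.115728°

1.1157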